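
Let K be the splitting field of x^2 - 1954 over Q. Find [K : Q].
[K : Q] = 2

f(x) = x^2 - 1954 factors as (x - √1954)(x + √1954). The splitting field is K = Q(√1954). Since 1954 is squarefree and > 1, it is not a perfect square, so x^2 - 1954 is irreducible over Q and [Q(√1954) : Q] = 2. Hence [K : Q] = 2.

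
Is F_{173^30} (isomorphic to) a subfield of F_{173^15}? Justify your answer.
No: F_{173^30} is not a subfield of F_{173^15}

F_{p^m} embeds in F_{p^n} iff m | n. Here 30 ∤ 15 (since 15 = 0·30 + 15 with remainder 15 ≠ 0), so F_{173^30} is not a subfield of F_{173^15}. Equivalently: if it were, the tower law would give 30 = [F_{173^30}:F_173] dividing [F_{173^15}:F_173] = 15, contradiction.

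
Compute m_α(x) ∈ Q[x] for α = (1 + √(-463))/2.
m_α(x) = x^2 - x + 116

From 2α - 1 = √(-463), squaring gives (2α - 1)^2 = -463, i.e. 4α^2 - 4α + 1 = -463, so α^2 - α + (1 + 463)/4 = 0. Since -463 ≡ 1 (mod 4), (1 + 463)/4 = 116 ∈ Z. The polynomial x^2 - x + 116 has discriminant 1 - 4·(116) = -463, which is not a perfect square in Q (d = -463 is squarefree and ≠ 1), so x^2 - x + 116 is irreducible over Q. It is the minimal polynomial of α.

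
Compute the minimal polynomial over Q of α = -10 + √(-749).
m_α(x) = x^2 + 20x + 849

From α + 10 = √(-749), squaring gives (α + 10)^2 = -749, i.e. α^2 + 20α + 100 = -749, so α^2 + 20α + 849 = 0. The discriminant of x^2 + 20x + 849 is (20)^2 - 4·(849) = 400 - 3396 = -2996, and 4·(-749) is not a perfect square in Q since -749 is squarefree and ≠ 1. Hence x^2 + 20x + 849 is irreducible over Q and is the minimal polynomial of α.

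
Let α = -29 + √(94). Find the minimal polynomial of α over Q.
m_α(x) = x^2 + 58x + 747

From α + 29 = √(94), squaring gives (α + 29)^2 = 94, i.e. α^2 + 58α + 841 = 94, so α^2 + 58α + 747 = 0. The discriminant of x^2 + 58x + 747 is (58)^2 - 4·(747) = 3364 - 2988 = 376, and 4·(94) is not a perfect square in Q since 94 is squarefree and ≠ 1. Hence x^2 + 58x + 747 is irreducible over Q and is the minimal polynomial of α.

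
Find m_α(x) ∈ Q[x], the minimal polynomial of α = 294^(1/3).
m_α(x) = x^3 - 294

α satisfies α^3 = 294, so x^3 - 294 annihilates α. By the rational root test, a rational root p/q (in lowest terms) of x^3 - 294 would satisfy p^3 = 294 q^3, forcing q = 1 and p^3 = 294; but 294 is not a perfect cube, contradiction. A monic cubic over Q with no rational root is irreducible (any nontrivial factorization would include a linear factor). Hence x^3 - 294 is the minimal polynomial of α, and in particular [Q(α):Q] = 3.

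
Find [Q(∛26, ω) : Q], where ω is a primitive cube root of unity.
[Q(∛26, ω) : Q] = 6

[Q(∛26):Q] = 3 (min poly x^3 - 26, irreducible since 26 is not a perfect cube). [Q(ω):Q] = 2 (min poly x^2 + x + 1). Since Q(∛26) ⊂ R and ω ∉ R, we have ω ∉ Q(∛26), so x^2 + x + 1 remains irreducible over Q(∛26) and [Q(∛26, ω) : Q(∛26)] = 2. By the tower law, [Q(∛26, ω) : Q] = 3 · 2 = 6. (In fact Q(∛26, ω) is the splitting field of x^3 - 26 over Q.)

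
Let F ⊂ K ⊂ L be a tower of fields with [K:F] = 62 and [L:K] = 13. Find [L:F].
[L:F] = 806

The tower law says that for any tower of field extensions F ⊂ K ⊂ L with finite degrees, [L:F] = [L:K] · [K:F]. Here this gives [L:F] = 13 · 62 = 806.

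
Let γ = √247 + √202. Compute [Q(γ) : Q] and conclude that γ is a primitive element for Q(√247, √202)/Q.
[Q(γ) : Q] = 4 (equivalently, Q(γ) = Q(√247, √202))

Obviously Q(γ) ⊆ Q(√247, √202), and [Q(√247, √202):Q] = 4 (since 247, 202 are distinct squarefree integers > 1 with 49894 not a perfect square). To show equality we compute the minimal polynomial of γ. From γ = √247 + √202: γ^2 = 247 + 2√(49894) + 202 = 449 + 2√(49894), so γ^2 - 449 = 2√(49894); squaring, (γ^2 - 449)^2 = 4·49894, i.e. γ^4 - 898γ^2 + 201601 - 199576 = 0, i.e. γ^4 - 898γ^2 + 2025 = 0. So γ is a root of x^4 - 898x^2 + 2025. This polynomial is irreducible over Q: it has no rational root (each ±√247 ± √202 is irrational), and any factorization into two quadratics over Q would force √(49894) ∈ Q (pairing opposite roots) or √247, √202 ∈ Q (other pairings), all impossible. Hence [Q(γ):Q] = 4 = [Q(√247, √202):Q], so Q(γ) = Q(√247, √202).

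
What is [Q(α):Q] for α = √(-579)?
[Q(α):Q] = 2

[Q(α):Q] equals the degree of the minimal polynomial of α. Here α^2 = -579 and x^2 + 579 is irreducible (d = -579 is squarefree, ≠ 1, hence not a square), so deg(m_α) = 2. Thus [Q(α):Q] = 2.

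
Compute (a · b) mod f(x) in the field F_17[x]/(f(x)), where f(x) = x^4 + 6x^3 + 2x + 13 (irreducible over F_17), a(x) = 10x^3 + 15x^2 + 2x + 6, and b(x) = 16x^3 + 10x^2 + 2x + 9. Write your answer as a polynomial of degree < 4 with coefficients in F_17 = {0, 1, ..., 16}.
a · b ≡ 14x^3 + 5x^2 + 8x (mod f(x))

Multiply in F_17[x]: a(x)·b(x) = (10x^3 + 15x^2 + 2x + 6)·(16x^3 + 10x^2 + 2x + 9) = 7x^6 + 15x^4 + 15x^3 + 12x^2 + 13x + 3. This has degree ≥ 4, so divide by f(x) over F_17: 7x^6 + 15x^4 + 15x^3 + 12x^2 + 13x + 3 = (7x^2 + 9x + 12)·(x^4 + 6x^3 + 2x + 13) + (14x^3 + 5x^2 + 8x). Hence a·b ≡ 14x^3 + 5x^2 + 8x (mod f). (F_17[x]/(f) is a field with 17^4 = 83521 elements since f is irreducible of degree 4.)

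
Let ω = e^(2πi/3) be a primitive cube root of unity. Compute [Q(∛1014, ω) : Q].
[Q(∛1014, ω) : Q] = 6

[Q(∛1014):Q] = 3 (min poly x^3 - 1014, irreducible since 1014 is not a perfect cube). [Q(ω):Q] = 2 (min poly x^2 + x + 1). Since Q(∛1014) ⊂ R and ω ∉ R, we have ω ∉ Q(∛1014), so x^2 + x + 1 remains irreducible over Q(∛1014) and [Q(∛1014, ω) : Q(∛1014)] = 2. By the tower law, [Q(∛1014, ω) : Q] = 3 · 2 = 6. (In fact Q(∛1014, ω) is the splitting field of x^3 - 1014 over Q.)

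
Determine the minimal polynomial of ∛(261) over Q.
m_α(x) = x^3 - 261

α satisfies α^3 = 261, so x^3 - 261 annihilates α. By the rational root test, a rational root p/q (in lowest terms) of x^3 - 261 would satisfy p^3 = 261 q^3, forcing q = 1 and p^3 = 261; but 261 is not a perfect cube, contradiction. A monic cubic over Q with no rational root is irreducible (any nontrivial factorization would include a linear factor). Hence x^3 - 261 is the minimal polynomial of α, and in particular [Q(α):Q] = 3.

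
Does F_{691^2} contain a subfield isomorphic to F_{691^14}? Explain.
No: F_{691^14} is not a subfield of F_{691^2}

F_{p^m} embeds in F_{p^n} iff m | n. Here 14 ∤ 2 (since 2 = 0·14 + 2 with remainder 2 ≠ 0), so F_{691^14} is not a subfield of F_{691^2}. Equivalently: if it were, the tower law would give 14 = [F_{691^14}:F_691] dividing [F_{691^2}:F_691] = 2, contradiction.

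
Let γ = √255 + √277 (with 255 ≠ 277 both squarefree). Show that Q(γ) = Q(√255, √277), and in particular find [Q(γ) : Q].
[Q(γ) : Q] = 4 (equivalently, Q(γ) = Q(√255, √277))

Obviously Q(γ) ⊆ Q(√255, √277), and [Q(√255, √277):Q] = 4 (since 255, 277 are distinct squarefree integers > 1 with 70635 not a perfect square). To show equality we compute the minimal polynomial of γ. From γ = √255 + √277: γ^2 = 255 + 2√(70635) + 277 = 532 + 2√(70635), so γ^2 - 532 = 2√(70635); squaring, (γ^2 - 532)^2 = 4·70635, i.e. γ^4 - 1064γ^2 + 283024 - 282540 = 0, i.e. γ^4 - 1064γ^2 + 484 = 0. So γ is a root of x^4 - 1064x^2 + 484. This polynomial is irreducible over Q: it has no rational root (each ±√255 ± √277 is irrational), and any factorization into two quadratics over Q would force √(70635) ∈ Q (pairing opposite roots) or √255, √277 ∈ Q (other pairings), all impossible. Hence [Q(γ):Q] = 4 = [Q(√255, √277):Q], so Q(γ) = Q(√255, √277).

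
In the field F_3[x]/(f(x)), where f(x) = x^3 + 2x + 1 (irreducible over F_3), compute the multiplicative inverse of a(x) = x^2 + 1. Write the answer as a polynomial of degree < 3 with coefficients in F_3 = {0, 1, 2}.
a(x)^(-1) ≡ 2x^2 + x + 2 (mod f(x))

Since f is irreducible over F_3, F_3[x]/(f) is a field and a(x) ≠ 0 has an inverse. Apply the extended Euclidean algorithm to f(x) and a(x) in F_3[x]: f(x) = (x)·a(x) + (x + 1);  a(x) = (x + 2)·(x + 1) + (2). The last nonzero remainder is the constant 2 = gcd(f, a) in F_3. Back-substituting through the division chain expresses 2 = s(x)·a(x) + t(x)·f(x) with s(x) ≡ x^2 + 2x + 1 (mod f), so (x^2 + 2x + 1)·a(x) ≡ 2 (mod f). Multiplying by 2^(-1) ≡ 2 in F_3 gives a(x)^(-1) ≡ 2·(x^2 + 2x + 1) ≡ 2x^2 + x + 2 (mod f). Check: (x^2 + 1)·(2x^2 + x + 2) = 2x^4 + x^3 + x^2 + x + 2 ≡ 1 (mod x^3 + 2x + 1).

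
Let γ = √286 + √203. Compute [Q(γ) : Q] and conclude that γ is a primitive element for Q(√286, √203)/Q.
[Q(γ) : Q] = 4 (equivalently, Q(γ) = Q(√286, √203))

Obviously Q(γ) ⊆ Q(√286, √203), and [Q(√286, √203):Q] = 4 (since 286, 203 are distinct squarefree integers > 1 with 58058 not a perfect square). To show equality we compute the minimal polynomial of γ. From γ = √286 + √203: γ^2 = 286 + 2√(58058) + 203 = 489 + 2√(58058), so γ^2 - 489 = 2√(58058); squaring, (γ^2 - 489)^2 = 4·58058, i.e. γ^4 - 978γ^2 + 239121 - 232232 = 0, i.e. γ^4 - 978γ^2 + 6889 = 0. So γ is a root of x^4 - 978x^2 + 6889. This polynomial is irreducible over Q: it has no rational root (each ±√286 ± √203 is irrational), and any factorization into two quadratics over Q would force √(58058) ∈ Q (pairing opposite roots) or √286, √203 ∈ Q (other pairings), all impossible. Hence [Q(γ):Q] = 4 = [Q(√286, √203):Q], so Q(γ) = Q(√286, √203).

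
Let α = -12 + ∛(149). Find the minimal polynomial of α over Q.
m_α(x) = x^3 + 36x^2 + 432x + 1579

Set β = α + 12 = ∛(149), so β^3 = 149. Then (α + 12)^3 - 149 = 0, i.e. α is a root of g(x) = (x + 12)^3 - 149 = x^3 + 36x^2 + 432x + 1579. Since g(x) = h(x + 12) where h(x) = x^3 - 149, and h is irreducible over Q (because 149 is not a perfect cube, so h has no rational root, and a monic cubic with no rational root is irreducible), g is also irreducible (irreducibility is preserved under the substitution x → x + 12). Hence m_α(x) = x^3 + 36x^2 + 432x + 1579.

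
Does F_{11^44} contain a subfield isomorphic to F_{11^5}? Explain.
No: F_{11^5} is not a subfield of F_{11^44}

F_{p^m} embeds in F_{p^n} iff m | n. Here 5 ∤ 44 (since 44 = 8·5 + 4 with remainder 4 ≠ 0), so F_{11^5} is not a subfield of F_{11^44}. Equivalently: if it were, the tower law would give 5 = [F_{11^5}:F_11] dividing [F_{11^44}:F_11] = 44, contradiction.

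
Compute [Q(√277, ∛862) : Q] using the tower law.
[Q(√277, ∛862) : Q] = 6

Let L = Q(√277, ∛862). Since Q(√277) ⊂ L and [Q(√277):Q] = 2, the tower law gives 2 | [L:Q]. Likewise Q(∛862) ⊂ L with [Q(∛862):Q] = 3 (because 862 is not a perfect cube), so 3 | [L:Q]. As gcd(2,3) = 1, [L:Q] is divisible by 6. Conversely L is generated over Q by √277 and ∛862, so [L:Q] ≤ 2·3 = 6. Therefore [Q(√277, ∛862) : Q] = 6.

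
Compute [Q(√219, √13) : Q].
[Q(√219, √13) : Q] = 4

[Q(√219):Q] = 2 (min poly x^2 - 219, irreducible since 219 is squarefree > 1). For the top step, suppose √13 ∈ Q(√219), say √13 = c + d√219 with c, d ∈ Q. Squaring: 13 = c^2 + 219d^2 + 2cd√219. Since √219 ∉ Q this forces 2cd = 0. If d = 0 then √13 = c ∈ Q, contradicting 13 squarefree > 1. If c = 0 then 13 = 219d^2, so 219·13 = (219d)^2 is a perfect square in Q — but 219·13 = 2847 is not a perfect square (since 219 and 13 are distinct squarefree integers). Contradiction. Hence √13 ∉ Q(√219), so x^2 - 13 stays irreducible over Q(√219) and [Q(√219, √13) : Q(√219)] = 2. By the tower law, [Q(√219, √13) : Q] = 2 · 2 = 4.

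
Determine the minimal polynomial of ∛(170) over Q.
m_α(x) = x^3 - 170

α satisfies α^3 = 170, so x^3 - 170 annihilates α. By the rational root test, a rational root p/q (in lowest terms) of x^3 - 170 would satisfy p^3 = 170 q^3, forcing q = 1 and p^3 = 170; but 170 is not a perfect cube, contradiction. A monic cubic over Q with no rational root is irreducible (any nontrivial factorization would include a linear factor). Hence x^3 - 170 is the minimal polynomial of α, and in particular [Q(α):Q] = 3.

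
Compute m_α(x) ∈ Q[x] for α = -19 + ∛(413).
m_α(x) = x^3 + 57x^2 + 1083x + 6446

Set β = α + 19 = ∛(413), so β^3 = 413. Then (α + 19)^3 - 413 = 0, i.e. α is a root of g(x) = (x + 19)^3 - 413 = x^3 + 57x^2 + 1083x + 6446. Since g(x) = h(x + 19) where h(x) = x^3 - 413, and h is irreducible over Q (because 413 is not a perfect cube, so h has no rational root, and a monic cubic with no rational root is irreducible), g is also irreducible (irreducibility is preserved under the substitution x → x + 19). Hence m_α(x) = x^3 + 57x^2 + 1083x + 6446.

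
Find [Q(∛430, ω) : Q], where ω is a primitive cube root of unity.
[Q(∛430, ω) : Q] = 6

[Q(∛430):Q] = 3 (min poly x^3 - 430, irreducible since 430 is not a perfect cube). [Q(ω):Q] = 2 (min poly x^2 + x + 1). Since Q(∛430) ⊂ R and ω ∉ R, we have ω ∉ Q(∛430), so x^2 + x + 1 remains irreducible over Q(∛430) and [Q(∛430, ω) : Q(∛430)] = 2. By the tower law, [Q(∛430, ω) : Q] = 3 · 2 = 6. (In fact Q(∛430, ω) is the splitting field of x^3 - 430 over Q.)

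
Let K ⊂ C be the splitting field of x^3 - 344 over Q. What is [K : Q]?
[K : Q] = 6

The roots of x^3 - 344 are ∛344, ω∛344, ω^2∛344 where ω = e^(2πi/3) is a primitive cube root of unity, so K = Q(∛344, ω). Now [Q(∛344):Q] = 3 (since 344 is not a perfect cube, x^3 - 344 is irreducible) and [Q(ω):Q] = 2. Both 2 and 3 divide [K:Q], and [K:Q] ≤ 3·2 = 6, so [K:Q] = 6. (Equivalently: Q(∛344) ⊂ R but ω ∉ R, so [K : Q(∛344)] = 2.)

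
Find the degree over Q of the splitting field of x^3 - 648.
[K : Q] = 6

The roots of x^3 - 648 are ∛648, ω∛648, ω^2∛648 where ω = e^(2πi/3) is a primitive cube root of unity, so K = Q(∛648, ω). Now [Q(∛648):Q] = 3 (since 648 is not a perfect cube, x^3 - 648 is irreducible) and [Q(ω):Q] = 2. Both 2 and 3 divide [K:Q], and [K:Q] ≤ 3·2 = 6, so [K:Q] = 6. (Equivalently: Q(∛648) ⊂ R but ω ∉ R, so [K : Q(∛648)] = 2.)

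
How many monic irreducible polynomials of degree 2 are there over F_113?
There are 6328 monic irreducible polynomials of degree 2 over F_113

Each element of F_{113^2} that lies in no proper subfield is a root of exactly one monic irreducible of degree 2 over F_113, and each such polynomial has 2 distinct roots in F_{113^2}. By Möbius inversion the count is N_113(2) = (1/2) Σ_{d|2} μ(2/d) · 113^d = (1/2)(μ(2)·113^1 + μ(1)·113^2) = 12656/2 = 6328.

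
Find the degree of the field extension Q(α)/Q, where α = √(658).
[Q(α):Q] = 2

[Q(α):Q] equals the degree of the minimal polynomial of α. Here α^2 = 658 and x^2 - 658 is irreducible (d = 658 is squarefree, ≠ 1, hence not a square), so deg(m_α) = 2. Thus [Q(α):Q] = 2.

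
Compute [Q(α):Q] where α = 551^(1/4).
[Q(α):Q] = 4

α is a root of x^4 - 551. By Eisenstein's criterion at the prime p = 19 (which divides the constant term 551 but p^2 = 361 does not, since 551 is squarefree), x^4 - 551 is irreducible over Q. Hence [Q(α):Q] = 4.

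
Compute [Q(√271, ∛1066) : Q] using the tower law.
[Q(√271, ∛1066) : Q] = 6

Let L = Q(√271, ∛1066). Since Q(√271) ⊂ L and [Q(√271):Q] = 2, the tower law gives 2 | [L:Q]. Likewise Q(∛1066) ⊂ L with [Q(∛1066):Q] = 3 (because 1066 is not a perfect cube), so 3 | [L:Q]. As gcd(2,3) = 1, [L:Q] is divisible by 6. Conversely L is generated over Q by √271 and ∛1066, so [L:Q] ≤ 2·3 = 6. Therefore [Q(√271, ∛1066) : Q] = 6.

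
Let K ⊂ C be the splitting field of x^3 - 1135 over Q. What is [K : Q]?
[K : Q] = 6

The roots of x^3 - 1135 are ∛1135, ω∛1135, ω^2∛1135 where ω = e^(2πi/3) is a primitive cube root of unity, so K = Q(∛1135, ω). Now [Q(∛1135):Q] = 3 (since 1135 is not a perfect cube, x^3 - 1135 is irreducible) and [Q(ω):Q] = 2. Both 2 and 3 divide [K:Q], and [K:Q] ≤ 3·2 = 6, so [K:Q] = 6. (Equivalently: Q(∛1135) ⊂ R but ω ∉ R, so [K : Q(∛1135)] = 2.)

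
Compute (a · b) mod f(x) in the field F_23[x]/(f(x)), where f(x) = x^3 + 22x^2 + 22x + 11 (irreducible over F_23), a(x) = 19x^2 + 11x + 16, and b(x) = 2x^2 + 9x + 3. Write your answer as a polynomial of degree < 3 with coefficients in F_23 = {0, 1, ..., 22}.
a · b ≡ 20x^2 + 13x + 14 (mod f(x))

Multiply in F_23[x]: a(x)·b(x) = (19x^2 + 11x + 16)·(2x^2 + 9x + 3) = 15x^4 + 9x^3 + 4x^2 + 16x + 2. This has degree ≥ 3, so divide by f(x) over F_23: 15x^4 + 9x^3 + 4x^2 + 16x + 2 = (15x + 1)·(x^3 + 22x^2 + 22x + 11) + (20x^2 + 13x + 14). Hence a·b ≡ 20x^2 + 13x + 14 (mod f). (F_23[x]/(f) is a field with 23^3 = 12167 elements since f is irreducible of degree 3.)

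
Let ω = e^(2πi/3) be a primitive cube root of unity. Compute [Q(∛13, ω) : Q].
[Q(∛13, ω) : Q] = 6

[Q(∛13):Q] = 3 (min poly x^3 - 13, irreducible since 13 is not a perfect cube). [Q(ω):Q] = 2 (min poly x^2 + x + 1). Since Q(∛13) ⊂ R and ω ∉ R, we have ω ∉ Q(∛13), so x^2 + x + 1 remains irreducible over Q(∛13) and [Q(∛13, ω) : Q(∛13)] = 2. By the tower law, [Q(∛13, ω) : Q] = 3 · 2 = 6. (In fact Q(∛13, ω) is the splitting field of x^3 - 13 over Q.)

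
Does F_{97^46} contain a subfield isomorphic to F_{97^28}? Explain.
No: F_{97^28} is not a subfield of F_{97^46}

F_{p^m} embeds in F_{p^n} iff m | n. Here 28 ∤ 46 (since 46 = 1·28 + 18 with remainder 18 ≠ 0), so F_{97^28} is not a subfield of F_{97^46}. Equivalently: if it were, the tower law would give 28 = [F_{97^28}:F_97] dividing [F_{97^46}:F_97] = 46, contradiction.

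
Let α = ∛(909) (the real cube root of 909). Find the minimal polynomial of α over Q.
m_α(x) = x^3 - 909

α satisfies α^3 = 909, so x^3 - 909 annihilates α. By the rational root test, a rational root p/q (in lowest terms) of x^3 - 909 would satisfy p^3 = 909 q^3, forcing q = 1 and p^3 = 909; but 909 is not a perfect cube, contradiction. A monic cubic over Q with no rational root is irreducible (any nontrivial factorization would include a linear factor). Hence x^3 - 909 is the minimal polynomial of α, and in particular [Q(α):Q] = 3.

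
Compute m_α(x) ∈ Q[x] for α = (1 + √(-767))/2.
m_α(x) = x^2 - x + 192

From 2α - 1 = √(-767), squaring gives (2α - 1)^2 = -767, i.e. 4α^2 - 4α + 1 = -767, so α^2 - α + (1 + 767)/4 = 0. Since -767 ≡ 1 (mod 4), (1 + 767)/4 = 192 ∈ Z. The polynomial x^2 - x + 192 has discriminant 1 - 4·(192) = -767, which is not a perfect square in Q (d = -767 is squarefree and ≠ 1), so x^2 - x + 192 is irreducible over Q. It is the minimal polynomial of α.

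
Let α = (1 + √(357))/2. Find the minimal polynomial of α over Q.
m_α(x) = x^2 - x - 89

From 2α - 1 = √(357), squaring gives (2α - 1)^2 = 357, i.e. 4α^2 - 4α + 1 = 357, so α^2 - α + (1 - 357)/4 = 0. Since 357 ≡ 1 (mod 4), (1 - 357)/4 = -89 ∈ Z. The polynomial x^2 - x - 89 has discriminant 1 - 4·(-89) = 357, which is not a perfect square in Q (d = 357 is squarefree and ≠ 1), so x^2 - x - 89 is irreducible over Q. It is the minimal polynomial of α.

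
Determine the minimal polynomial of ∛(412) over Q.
m_α(x) = x^3 - 412

α satisfies α^3 = 412, so x^3 - 412 annihilates α. By the rational root test, a rational root p/q (in lowest terms) of x^3 - 412 would satisfy p^3 = 412 q^3, forcing q = 1 and p^3 = 412; but 412 is not a perfect cube, contradiction. A monic cubic over Q with no rational root is irreducible (any nontrivial factorization would include a linear factor). Hence x^3 - 412 is the minimal polynomial of α, and in particular [Q(α):Q] = 3.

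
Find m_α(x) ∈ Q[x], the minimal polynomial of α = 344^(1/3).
m_α(x) = x^3 - 344

α satisfies α^3 = 344, so x^3 - 344 annihilates α. By the rational root test, a rational root p/q (in lowest terms) of x^3 - 344 would satisfy p^3 = 344 q^3, forcing q = 1 and p^3 = 344; but 344 is not a perfect cube, contradiction. A monic cubic over Q with no rational root is irreducible (any nontrivial factorization would include a linear factor). Hence x^3 - 344 is the minimal polynomial of α, and in particular [Q(α):Q] = 3.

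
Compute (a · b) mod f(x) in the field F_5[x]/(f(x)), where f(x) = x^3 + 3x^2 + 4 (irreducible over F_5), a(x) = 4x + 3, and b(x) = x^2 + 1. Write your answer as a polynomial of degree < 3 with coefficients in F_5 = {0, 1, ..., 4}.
a · b ≡ x^2 + 4x + 2 (mod f(x))

Multiply in F_5[x]: a(x)·b(x) = (4x + 3)·(x^2 + 1) = 4x^3 + 3x^2 + 4x + 3. This has degree ≥ 3, so divide by f(x) over F_5: 4x^3 + 3x^2 + 4x + 3 = (4)·(x^3 + 3x^2 + 4) + (x^2 + 4x + 2). Hence a·b ≡ x^2 + 4x + 2 (mod f). (F_5[x]/(f) is a field with 5^3 = 125 elements since f is irreducible of degree 3.)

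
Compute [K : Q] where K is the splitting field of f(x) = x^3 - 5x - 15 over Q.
[K : Q] = 6

By the rational root test, any rational root of the monic integer polynomial f(x) = x^3 - 5x - 15 must be an integer dividing the constant term -15, i.e. one of ±{1, 3, 5, 15}. Evaluating: f(1) = -19, f(-1) = -11, f(3) = -3, f(-3) = -27, f(5) = 85, f(-5) = -115, f(15) = 3285, f(-15) = -3315; none is 0, so f has no rational root and is therefore irreducible over Q (a cubic with no linear factor over a field is irreducible). For an irreducible cubic, the Galois group is A_3 or S_3 according as the discriminant disc(f) = -4a^3 - 27b^2 = -4·(-5)^3 - 27·(-15)^2 = -5575 is or is not a square in Q. Here disc(f) = -5575 is not a perfect square in Q, so the Galois group of f over Q is not contained in A_3 and must be all of S_3. The splitting field has degree |S_3| = 6 over Q, so [K : Q] = 6.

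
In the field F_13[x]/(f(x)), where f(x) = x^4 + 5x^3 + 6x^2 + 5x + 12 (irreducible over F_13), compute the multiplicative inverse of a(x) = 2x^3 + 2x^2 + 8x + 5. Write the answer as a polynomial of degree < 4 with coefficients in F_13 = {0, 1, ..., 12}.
a(x)^(-1) ≡ 4x^3 + 7x^2 + 2x (mod f(x))

Since f is irreducible over F_13, F_13[x]/(f) is a field and a(x) ≠ 0 has an inverse. Apply the extended Euclidean algorithm to f(x) and a(x) in F_13[x]: f(x) = (7x + 2)·a(x) + (11x^2 + 6x + 2);  a(x) = (12x + 9)·(11x^2 + 6x + 2) + (8x);  (11x^2 + 6x + 2) = (3x + 4)·(8x) + (2). The last nonzero remainder is the constant 2 = gcd(f, a) in F_13. Back-substituting through the division chain expresses 2 = s(x)·a(x) + t(x)·f(x) with s(x) ≡ 8x^3 + x^2 + 4x (mod f), so (8x^3 + x^2 + 4x)·a(x) ≡ 2 (mod f). Multiplying by 2^(-1) ≡ 7 in F_13 gives a(x)^(-1) ≡ 7·(8x^3 + x^2 + 4x) ≡ 4x^3 + 7x^2 + 2x (mod f). Check: (2x^3 + 2x^2 + 8x + 5)·(4x^3 + 7x^2 + 2x) = 8x^6 + 9x^5 + 11x^4 + 2x^3 + 12x^2 + 10x ≡ 1 (mod x^4 + 5x^3 + 6x^2 + 5x + 12).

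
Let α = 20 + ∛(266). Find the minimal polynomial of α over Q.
m_α(x) = x^3 - 60x^2 + 1200x - 8266

Set β = α - 20 = ∛(266), so β^3 = 266. Then (α - 20)^3 - 266 = 0, i.e. α is a root of g(x) = (x - 20)^3 - 266 = x^3 - 60x^2 + 1200x - 8266. Since g(x) = h(x - 20) where h(x) = x^3 - 266, and h is irreducible over Q (because 266 is not a perfect cube, so h has no rational root, and a monic cubic with no rational root is irreducible), g is also irreducible (irreducibility is preserved under the substitution x → x - 20). Hence m_α(x) = x^3 - 60x^2 + 1200x - 8266.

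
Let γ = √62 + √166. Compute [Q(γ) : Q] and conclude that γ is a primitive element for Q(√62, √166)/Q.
[Q(γ) : Q] = 4 (equivalently, Q(γ) = Q(√62, √166))

Obviously Q(γ) ⊆ Q(√62, √166), and [Q(√62, √166):Q] = 4 (since 62, 166 are distinct squarefree integers > 1 with 10292 not a perfect square). To show equality we compute the minimal polynomial of γ. From γ = √62 + √166: γ^2 = 62 + 2√(10292) + 166 = 228 + 2√(10292), so γ^2 - 228 = 2√(10292); squaring, (γ^2 - 228)^2 = 4·10292, i.e. γ^4 - 456γ^2 + 51984 - 41168 = 0, i.e. γ^4 - 456γ^2 + 10816 = 0. So γ is a root of x^4 - 456x^2 + 10816. This polynomial is irreducible over Q: it has no rational root (each ±√62 ± √166 is irrational), and any factorization into two quadratics over Q would force √(10292) ∈ Q (pairing opposite roots) or √62, √166 ∈ Q (other pairings), all impossible. Hence [Q(γ):Q] = 4 = [Q(√62, √166):Q], so Q(γ) = Q(√62, √166).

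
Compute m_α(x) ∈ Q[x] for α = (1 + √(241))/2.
m_α(x) = x^2 - x - 60

From 2α - 1 = √(241), squaring gives (2α - 1)^2 = 241, i.e. 4α^2 - 4α + 1 = 241, so α^2 - α + (1 - 241)/4 = 0. Since 241 ≡ 1 (mod 4), (1 - 241)/4 = -60 ∈ Z. The polynomial x^2 - x - 60 has discriminant 1 - 4·(-60) = 241, which is not a perfect square in Q (d = 241 is squarefree and ≠ 1), so x^2 - x - 60 is irreducible over Q. It is the minimal polynomial of α.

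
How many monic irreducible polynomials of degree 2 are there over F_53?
There are 1378 monic irreducible polynomials of degree 2 over F_53

Each element of F_{53^2} that lies in no proper subfield is a root of exactly one monic irreducible of degree 2 over F_53, and each such polynomial has 2 distinct roots in F_{53^2}. By Möbius inversion the count is N_53(2) = (1/2) Σ_{d|2} μ(2/d) · 53^d = (1/2)(μ(2)·53^1 + μ(1)·53^2) = 2756/2 = 1378.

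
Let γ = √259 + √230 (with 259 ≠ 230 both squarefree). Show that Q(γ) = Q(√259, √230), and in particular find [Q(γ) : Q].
[Q(γ) : Q] = 4 (equivalently, Q(γ) = Q(√259, √230))

Obviously Q(γ) ⊆ Q(√259, √230), and [Q(√259, √230):Q] = 4 (since 259, 230 are distinct squarefree integers > 1 with 59570 not a perfect square). To show equality we compute the minimal polynomial of γ. From γ = √259 + √230: γ^2 = 259 + 2√(59570) + 230 = 489 + 2√(59570), so γ^2 - 489 = 2√(59570); squaring, (γ^2 - 489)^2 = 4·59570, i.e. γ^4 - 978γ^2 + 239121 - 238280 = 0, i.e. γ^4 - 978γ^2 + 841 = 0. So γ is a root of x^4 - 978x^2 + 841. This polynomial is irreducible over Q: it has no rational root (each ±√259 ± √230 is irrational), and any factorization into two quadratics over Q would force √(59570) ∈ Q (pairing opposite roots) or √259, √230 ∈ Q (other pairings), all impossible. Hence [Q(γ):Q] = 4 = [Q(√259, √230):Q], so Q(γ) = Q(√259, √230).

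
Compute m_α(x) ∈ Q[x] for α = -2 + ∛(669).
m_α(x) = x^3 + 6x^2 + 12x - 661

Set β = α + 2 = ∛(669), so β^3 = 669. Then (α + 2)^3 - 669 = 0, i.e. α is a root of g(x) = (x + 2)^3 - 669 = x^3 + 6x^2 + 12x - 661. Since g(x) = h(x + 2) where h(x) = x^3 - 669, and h is irreducible over Q (because 669 is not a perfect cube, so h has no rational root, and a monic cubic with no rational root is irreducible), g is also irreducible (irreducibility is preserved under the substitution x → x + 2). Hence m_α(x) = x^3 + 6x^2 + 12x - 661.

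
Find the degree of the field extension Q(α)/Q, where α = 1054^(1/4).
[Q(α):Q] = 4

α is a root of x^4 - 1054. By Eisenstein's criterion at the prime p = 2 (which divides the constant term 1054 but p^2 = 4 does not, since 1054 is squarefree), x^4 - 1054 is irreducible over Q. Hence [Q(α):Q] = 4.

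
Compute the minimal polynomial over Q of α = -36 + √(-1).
m_α(x) = x^2 + 72x + 1297

From α + 36 = √(-1), squaring gives (α + 36)^2 = -1, i.e. α^2 + 72α + 1296 = -1, so α^2 + 72α + 1297 = 0. The discriminant of x^2 + 72x + 1297 is (72)^2 - 4·(1297) = 5184 - 5188 = -4, and 4·(-1) is not a perfect square in Q since -1 is squarefree and ≠ 1. Hence x^2 + 72x + 1297 is irreducible over Q and is the minimal polynomial of α.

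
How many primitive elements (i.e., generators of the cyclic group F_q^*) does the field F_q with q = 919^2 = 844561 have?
There are φ(844560) = 202752 primitive elements

F_q^* is cyclic of order q - 1 = 844560. A cyclic group of order m has exactly φ(m) generators. Here m = 844560 = 2^4 · 3^3 · 5 · 17 · 23, so the number of primitive elements is φ(844560) = 202752.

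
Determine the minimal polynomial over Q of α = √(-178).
m_α(x) = x^2 + 178

α satisfies α^2 + 178 = 0, so x^2 + 178 annihilates α. Since d = -178 is squarefree and ≠ 1, it is not a perfect square in Q, so x^2 + 178 has no rational root and is therefore irreducible over Q (a degree-2 polynomial over a field is irreducible iff it has no root). Hence m_α(x) = x^2 + 178.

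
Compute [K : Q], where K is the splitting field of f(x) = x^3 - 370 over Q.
[K : Q] = 6

The roots of x^3 - 370 are ∛370, ω∛370, ω^2∛370 where ω = e^(2πi/3) is a primitive cube root of unity, so K = Q(∛370, ω). Now [Q(∛370):Q] = 3 (since 370 is not a perfect cube, x^3 - 370 is irreducible) and [Q(ω):Q] = 2. Both 2 and 3 divide [K:Q], and [K:Q] ≤ 3·2 = 6, so [K:Q] = 6. (Equivalently: Q(∛370) ⊂ R but ω ∉ R, so [K : Q(∛370)] = 2.)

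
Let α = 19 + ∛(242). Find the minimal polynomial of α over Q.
m_α(x) = x^3 - 57x^2 + 1083x - 7101

Set β = α - 19 = ∛(242), so β^3 = 242. Then (α - 19)^3 - 242 = 0, i.e. α is a root of g(x) = (x - 19)^3 - 242 = x^3 - 57x^2 + 1083x - 7101. Since g(x) = h(x - 19) where h(x) = x^3 - 242, and h is irreducible over Q (because 242 is not a perfect cube, so h has no rational root, and a monic cubic with no rational root is irreducible), g is also irreducible (irreducibility is preserved under the substitution x → x - 19). Hence m_α(x) = x^3 - 57x^2 + 1083x - 7101.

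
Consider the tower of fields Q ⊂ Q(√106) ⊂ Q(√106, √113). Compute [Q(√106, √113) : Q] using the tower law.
[Q(√106, √113) : Q] = 4

[Q(√106):Q] = 2 (min poly x^2 - 106, irreducible since 106 is squarefree > 1). For the top step, suppose √113 ∈ Q(√106), say √113 = c + d√106 with c, d ∈ Q. Squaring: 113 = c^2 + 106d^2 + 2cd√106. Since √106 ∉ Q this forces 2cd = 0. If d = 0 then √113 = c ∈ Q, contradicting 113 squarefree > 1. If c = 0 then 113 = 106d^2, so 106·113 = (106d)^2 is a perfect square in Q — but 106·113 = 11978 is not a perfect square (since 106 and 113 are distinct squarefree integers). Contradiction. Hence √113 ∉ Q(√106), so x^2 - 113 stays irreducible over Q(√106) and [Q(√106, √113) : Q(√106)] = 2. By the tower law, [Q(√106, √113) : Q] = 2 · 2 = 4.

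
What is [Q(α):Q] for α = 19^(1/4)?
[Q(α):Q] = 4

α is a root of x^4 - 19. By Eisenstein's criterion at the prime p = 19 (which divides the constant term 19 but p^2 = 361 does not, since 19 is squarefree), x^4 - 19 is irreducible over Q. Hence [Q(α):Q] = 4.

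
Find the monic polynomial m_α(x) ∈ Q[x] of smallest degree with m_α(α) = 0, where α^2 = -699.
m_α(x) = x^2 + 699

α satisfies α^2 + 699 = 0, so x^2 + 699 annihilates α. Since d = -699 is squarefree and ≠ 1, it is not a perfect square in Q, so x^2 + 699 has no rational root and is therefore irreducible over Q (a degree-2 polynomial over a field is irreducible iff it has no root). Hence m_α(x) = x^2 + 699.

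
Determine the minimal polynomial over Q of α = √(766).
m_α(x) = x^2 - 766

α satisfies α^2 - 766 = 0, so x^2 - 766 annihilates α. Since d = 766 is squarefree and ≠ 1, it is not a perfect square in Q, so x^2 - 766 has no rational root and is therefore irreducible over Q (a degree-2 polynomial over a field is irreducible iff it has no root). Hence m_α(x) = x^2 - 766.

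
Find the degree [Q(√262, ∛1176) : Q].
[Q(√262, ∛1176) : Q] = 6

Let L = Q(√262, ∛1176). Since Q(√262) ⊂ L and [Q(√262):Q] = 2, the tower law gives 2 | [L:Q]. Likewise Q(∛1176) ⊂ L with [Q(∛1176):Q] = 3 (because 1176 is not a perfect cube), so 3 | [L:Q]. As gcd(2,3) = 1, [L:Q] is divisible by 6. Conversely L is generated over Q by √262 and ∛1176, so [L:Q] ≤ 2·3 = 6. Therefore [Q(√262, ∛1176) : Q] = 6.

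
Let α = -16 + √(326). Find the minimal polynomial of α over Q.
m_α(x) = x^2 + 32x - 70

From α + 16 = √(326), squaring gives (α + 16)^2 = 326, i.e. α^2 + 32α + 256 = 326, so α^2 + 32α - 70 = 0. The discriminant of x^2 + 32x - 70 is (32)^2 - 4·(-70) = 1024 + 280 = 1304, and 4·(326) is not a perfect square in Q since 326 is squarefree and ≠ 1. Hence x^2 + 32x - 70 is irreducible over Q and is the minimal polynomial of α.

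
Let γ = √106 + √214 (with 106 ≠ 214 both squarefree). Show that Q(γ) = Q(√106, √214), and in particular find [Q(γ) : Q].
[Q(γ) : Q] = 4 (equivalently, Q(γ) = Q(√106, √214))

Obviously Q(γ) ⊆ Q(√106, √214), and [Q(√106, √214):Q] = 4 (since 106, 214 are distinct squarefree integers > 1 with 22684 not a perfect square). To show equality we compute the minimal polynomial of γ. From γ = √106 + √214: γ^2 = 106 + 2√(22684) + 214 = 320 + 2√(22684), so γ^2 - 320 = 2√(22684); squaring, (γ^2 - 320)^2 = 4·22684, i.e. γ^4 - 640γ^2 + 102400 - 90736 = 0, i.e. γ^4 - 640γ^2 + 11664 = 0. So γ is a root of x^4 - 640x^2 + 11664. This polynomial is irreducible over Q: it has no rational root (each ±√106 ± √214 is irrational), and any factorization into two quadratics over Q would force √(22684) ∈ Q (pairing opposite roots) or √106, √214 ∈ Q (other pairings), all impossible. Hence [Q(γ):Q] = 4 = [Q(√106, √214):Q], so Q(γ) = Q(√106, √214).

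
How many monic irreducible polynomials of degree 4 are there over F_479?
There are 13160735760 monic irreducible polynomials of degree 4 over F_479

Each element of F_{479^4} that lies in no proper subfield is a root of exactly one monic irreducible of degree 4 over F_479, and each such polynomial has 4 distinct roots in F_{479^4}. By Möbius inversion the count is N_479(4) = (1/4) Σ_{d|4} μ(4/d) · 479^d = (1/4)(μ(4)·479^1 + μ(2)·479^2 + μ(1)·479^4) = 52642943040/4 = 13160735760.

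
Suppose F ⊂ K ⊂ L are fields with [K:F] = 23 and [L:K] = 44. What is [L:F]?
[L:F] = 1012

The tower law says that for any tower of field extensions F ⊂ K ⊂ L with finite degrees, [L:F] = [L:K] · [K:F]. Here this gives [L:F] = 44 · 23 = 1012.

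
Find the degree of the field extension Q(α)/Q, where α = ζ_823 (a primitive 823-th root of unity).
[Q(α):Q] = 822

The minimal polynomial of ζ_823 over Q is the 823-th cyclotomic polynomial Φ_823(x), which is irreducible over Q and has degree φ(823) = 822. Hence [Q(α):Q] = φ(823) = 822.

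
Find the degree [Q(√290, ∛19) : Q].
[Q(√290, ∛19) : Q] = 6

Let L = Q(√290, ∛19). Since Q(√290) ⊂ L and [Q(√290):Q] = 2, the tower law gives 2 | [L:Q]. Likewise Q(∛19) ⊂ L with [Q(∛19):Q] = 3 (because 19 is not a perfect cube), so 3 | [L:Q]. As gcd(2,3) = 1, [L:Q] is divisible by 6. Conversely L is generated over Q by √290 and ∛19, so [L:Q] ≤ 2·3 = 6. Therefore [Q(√290, ∛19) : Q] = 6.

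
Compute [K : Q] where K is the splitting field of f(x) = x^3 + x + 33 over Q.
[K : Q] = 6

By the rational root test, any rational root of the monic integer polynomial f(x) = x^3 + x + 33 must be an integer dividing the constant term 33, i.e. one of ±{1, 3, 11, 33}. Evaluating: f(1) = 35, f(-1) = 31, f(3) = 63, f(-3) = 3, f(11) = 1375, f(-11) = -1309, f(33) = 36003, f(-33) = -35937; none is 0, so f has no rational root and is therefore irreducible over Q (a cubic with no linear factor over a field is irreducible). For an irreducible cubic, the Galois group is A_3 or S_3 according as the discriminant disc(f) = -4a^3 - 27b^2 = -4·(1)^3 - 27·(33)^2 = -29407 is or is not a square in Q. Here disc(f) = -29407 is not a perfect square in Q, so the Galois group of f over Q is not contained in A_3 and must be all of S_3. The splitting field has degree |S_3| = 6 over Q, so [K : Q] = 6.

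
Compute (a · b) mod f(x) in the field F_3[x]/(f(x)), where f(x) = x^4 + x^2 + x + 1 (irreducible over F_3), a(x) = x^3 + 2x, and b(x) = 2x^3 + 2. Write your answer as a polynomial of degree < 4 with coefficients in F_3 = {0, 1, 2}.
a · b ≡ 2x^2 + 2x + 1 (mod f(x))

Multiply in F_3[x]: a(x)·b(x) = (x^3 + 2x)·(2x^3 + 2) = 2x^6 + x^4 + 2x^3 + x. This has degree ≥ 4, so divide by f(x) over F_3: 2x^6 + x^4 + 2x^3 + x = (2x^2 + 2)·(x^4 + x^2 + x + 1) + (2x^2 + 2x + 1). Hence a·b ≡ 2x^2 + 2x + 1 (mod f). (F_3[x]/(f) is a field with 3^4 = 81 elements since f is irreducible of degree 4.)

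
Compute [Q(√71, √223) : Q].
[Q(√71, √223) : Q] = 4

[Q(√71):Q] = 2 (min poly x^2 - 71, irreducible since 71 is squarefree > 1). For the top step, suppose √223 ∈ Q(√71), say √223 = c + d√71 with c, d ∈ Q. Squaring: 223 = c^2 + 71d^2 + 2cd√71. Since √71 ∉ Q this forces 2cd = 0. If d = 0 then √223 = c ∈ Q, contradicting 223 squarefree > 1. If c = 0 then 223 = 71d^2, so 71·223 = (71d)^2 is a perfect square in Q — but 71·223 = 15833 is not a perfect square (since 71 and 223 are distinct squarefree integers). Contradiction. Hence √223 ∉ Q(√71), so x^2 - 223 stays irreducible over Q(√71) and [Q(√71, √223) : Q(√71)] = 2. By the tower law, [Q(√71, √223) : Q] = 2 · 2 = 4.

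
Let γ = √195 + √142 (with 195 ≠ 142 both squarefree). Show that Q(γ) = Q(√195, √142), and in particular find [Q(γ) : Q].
[Q(γ) : Q] = 4 (equivalently, Q(γ) = Q(√195, √142))

Obviously Q(γ) ⊆ Q(√195, √142), and [Q(√195, √142):Q] = 4 (since 195, 142 are distinct squarefree integers > 1 with 27690 not a perfect square). To show equality we compute the minimal polynomial of γ. From γ = √195 + √142: γ^2 = 195 + 2√(27690) + 142 = 337 + 2√(27690), so γ^2 - 337 = 2√(27690); squaring, (γ^2 - 337)^2 = 4·27690, i.e. γ^4 - 674γ^2 + 113569 - 110760 = 0, i.e. γ^4 - 674γ^2 + 2809 = 0. So γ is a root of x^4 - 674x^2 + 2809. This polynomial is irreducible over Q: it has no rational root (each ±√195 ± √142 is irrational), and any factorization into two quadratics over Q would force √(27690) ∈ Q (pairing opposite roots) or √195, √142 ∈ Q (other pairings), all impossible. Hence [Q(γ):Q] = 4 = [Q(√195, √142):Q], so Q(γ) = Q(√195, √142).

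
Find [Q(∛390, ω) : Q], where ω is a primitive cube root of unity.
[Q(∛390, ω) : Q] = 6

[Q(∛390):Q] = 3 (min poly x^3 - 390, irreducible since 390 is not a perfect cube). [Q(ω):Q] = 2 (min poly x^2 + x + 1). Since Q(∛390) ⊂ R and ω ∉ R, we have ω ∉ Q(∛390), so x^2 + x + 1 remains irreducible over Q(∛390) and [Q(∛390, ω) : Q(∛390)] = 2. By the tower law, [Q(∛390, ω) : Q] = 3 · 2 = 6. (In fact Q(∛390, ω) is the splitting field of x^3 - 390 over Q.)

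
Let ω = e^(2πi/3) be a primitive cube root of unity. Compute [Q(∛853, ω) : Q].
[Q(∛853, ω) : Q] = 6

[Q(∛853):Q] = 3 (min poly x^3 - 853, irreducible since 853 is not a perfect cube). [Q(ω):Q] = 2 (min poly x^2 + x + 1). Since Q(∛853) ⊂ R and ω ∉ R, we have ω ∉ Q(∛853), so x^2 + x + 1 remains irreducible over Q(∛853) and [Q(∛853, ω) : Q(∛853)] = 2. By the tower law, [Q(∛853, ω) : Q] = 3 · 2 = 6. (In fact Q(∛853, ω) is the splitting field of x^3 - 853 over Q.)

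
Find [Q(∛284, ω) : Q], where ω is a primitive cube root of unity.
[Q(∛284, ω) : Q] = 6

[Q(∛284):Q] = 3 (min poly x^3 - 284, irreducible since 284 is not a perfect cube). [Q(ω):Q] = 2 (min poly x^2 + x + 1). Since Q(∛284) ⊂ R and ω ∉ R, we have ω ∉ Q(∛284), so x^2 + x + 1 remains irreducible over Q(∛284) and [Q(∛284, ω) : Q(∛284)] = 2. By the tower law, [Q(∛284, ω) : Q] = 3 · 2 = 6. (In fact Q(∛284, ω) is the splitting field of x^3 - 284 over Q.)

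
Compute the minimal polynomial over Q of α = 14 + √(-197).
m_α(x) = x^2 - 28x + 393

From α - 14 = √(-197), squaring gives (α - 14)^2 = -197, i.e. α^2 - 28α + 196 = -197, so α^2 - 28α + 393 = 0. The discriminant of x^2 - 28x + 393 is (-28)^2 - 4·(393) = 784 - 1572 = -788, and 4·(-197) is not a perfect square in Q since -197 is squarefree and ≠ 1. Hence x^2 - 28x + 393 is irreducible over Q and is the minimal polynomial of α.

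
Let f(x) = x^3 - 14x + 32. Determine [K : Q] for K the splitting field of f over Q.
[K : Q] = 6

By the rational root test, any rational root of the monic integer polynomial f(x) = x^3 - 14x + 32 must be an integer dividing the constant term 32, i.e. one of ±{1, 2, 4, 8, 16, 32}. Evaluating: f(1) = 19, f(-1) = 45, f(2) = 12, f(-2) = 52, f(4) = 40, f(-4) = 24, f(8) = 432, f(-8) = -368, f(16) = 3904, f(-16) = -3840, f(32) = 32352, f(-32) = -32288; none is 0, so f has no rational root and is therefore irreducible over Q (a cubic with no linear factor over a field is irreducible). For an irreducible cubic, the Galois group is A_3 or S_3 according as the discriminant disc(f) = -4a^3 - 27b^2 = -4·(-14)^3 - 27·(32)^2 = -16672 is or is not a square in Q. Here disc(f) = -16672 is not a perfect square in Q, so the Galois group of f over Q is not contained in A_3 and must be all of S_3. The splitting field has degree |S_3| = 6 over Q, so [K : Q] = 6.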